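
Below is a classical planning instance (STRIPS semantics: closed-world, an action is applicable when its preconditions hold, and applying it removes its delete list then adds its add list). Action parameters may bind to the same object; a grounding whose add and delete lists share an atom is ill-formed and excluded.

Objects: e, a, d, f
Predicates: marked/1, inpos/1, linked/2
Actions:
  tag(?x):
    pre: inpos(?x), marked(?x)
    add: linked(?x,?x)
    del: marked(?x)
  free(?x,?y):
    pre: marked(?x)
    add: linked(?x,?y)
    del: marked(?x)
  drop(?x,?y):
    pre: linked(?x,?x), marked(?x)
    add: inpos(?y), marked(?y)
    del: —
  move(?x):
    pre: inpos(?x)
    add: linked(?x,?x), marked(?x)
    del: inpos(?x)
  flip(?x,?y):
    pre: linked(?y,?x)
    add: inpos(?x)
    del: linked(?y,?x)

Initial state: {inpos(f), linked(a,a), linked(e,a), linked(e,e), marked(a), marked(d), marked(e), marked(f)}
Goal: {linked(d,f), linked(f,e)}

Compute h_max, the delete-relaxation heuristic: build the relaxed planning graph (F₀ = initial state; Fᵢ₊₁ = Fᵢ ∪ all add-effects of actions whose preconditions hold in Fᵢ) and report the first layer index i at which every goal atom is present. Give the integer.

1

F0 = init (8 atoms)
F1 = F0 ∪ {inpos(a), inpos(d), inpos(e), linked(a,d), linked(a,e), linked(a,f), linked(d,a), linked(d,d), linked(d,e), linked(d,f), linked(e,d), linked(e,f), linked(f,a), linked(f,d), linked(f,e), linked(f,f)}  (24 atoms)
goal ⊆ F1  ⇒  h_max = 1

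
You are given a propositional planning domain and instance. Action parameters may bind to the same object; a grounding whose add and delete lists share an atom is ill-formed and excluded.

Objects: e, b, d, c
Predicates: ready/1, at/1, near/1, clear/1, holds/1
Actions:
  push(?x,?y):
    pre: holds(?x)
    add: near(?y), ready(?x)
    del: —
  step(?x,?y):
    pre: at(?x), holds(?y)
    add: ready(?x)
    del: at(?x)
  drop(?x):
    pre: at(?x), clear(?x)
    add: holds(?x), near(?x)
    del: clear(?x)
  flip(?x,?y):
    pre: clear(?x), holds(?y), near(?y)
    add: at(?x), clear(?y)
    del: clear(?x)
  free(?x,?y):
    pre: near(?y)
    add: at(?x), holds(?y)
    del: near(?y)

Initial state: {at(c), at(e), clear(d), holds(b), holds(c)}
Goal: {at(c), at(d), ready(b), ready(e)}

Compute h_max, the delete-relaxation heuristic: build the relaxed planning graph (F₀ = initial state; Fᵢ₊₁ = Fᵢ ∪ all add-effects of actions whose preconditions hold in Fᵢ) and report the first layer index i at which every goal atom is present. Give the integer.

F0 = init (5 atoms)
F1 = F0 ∪ {near(b), near(c), near(d), near(e), ready(b), ready(c), ready(e)}  (12 atoms)
F2 = F1 ∪ {at(b), at(d), clear(b), clear(c), holds(d), holds(e)}  (18 atoms)
goal ⊆ F2  ⇒  h_max = 2

2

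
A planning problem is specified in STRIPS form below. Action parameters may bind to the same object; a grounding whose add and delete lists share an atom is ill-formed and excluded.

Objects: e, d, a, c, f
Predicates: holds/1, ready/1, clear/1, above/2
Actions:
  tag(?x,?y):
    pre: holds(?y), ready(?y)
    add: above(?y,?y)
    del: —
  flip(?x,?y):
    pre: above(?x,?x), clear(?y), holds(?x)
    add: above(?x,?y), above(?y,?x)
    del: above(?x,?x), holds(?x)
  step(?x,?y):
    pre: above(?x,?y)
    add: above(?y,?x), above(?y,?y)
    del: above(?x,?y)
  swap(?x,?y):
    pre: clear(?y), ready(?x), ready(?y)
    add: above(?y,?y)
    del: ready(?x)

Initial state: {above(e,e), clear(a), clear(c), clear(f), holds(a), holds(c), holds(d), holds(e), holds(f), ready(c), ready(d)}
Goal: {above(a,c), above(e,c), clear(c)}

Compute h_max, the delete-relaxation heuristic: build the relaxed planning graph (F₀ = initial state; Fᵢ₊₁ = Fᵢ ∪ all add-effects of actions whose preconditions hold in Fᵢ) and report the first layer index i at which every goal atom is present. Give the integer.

2

F0 = init (11 atoms)
F1 = F0 ∪ {above(a,e), above(c,c), above(c,e), above(d,d), above(e,a), above(e,c), above(e,f), above(f,e)}  (19 atoms)
F2 = F1 ∪ {above(a,a), above(a,c), above(a,d), above(c,a), above(c,d), above(c,f), above(d,a), above(d,c), above(d,f), above(f,c), above(f,d), above(f,f)}  (31 atoms)
goal ⊆ F2  ⇒  h_max = 2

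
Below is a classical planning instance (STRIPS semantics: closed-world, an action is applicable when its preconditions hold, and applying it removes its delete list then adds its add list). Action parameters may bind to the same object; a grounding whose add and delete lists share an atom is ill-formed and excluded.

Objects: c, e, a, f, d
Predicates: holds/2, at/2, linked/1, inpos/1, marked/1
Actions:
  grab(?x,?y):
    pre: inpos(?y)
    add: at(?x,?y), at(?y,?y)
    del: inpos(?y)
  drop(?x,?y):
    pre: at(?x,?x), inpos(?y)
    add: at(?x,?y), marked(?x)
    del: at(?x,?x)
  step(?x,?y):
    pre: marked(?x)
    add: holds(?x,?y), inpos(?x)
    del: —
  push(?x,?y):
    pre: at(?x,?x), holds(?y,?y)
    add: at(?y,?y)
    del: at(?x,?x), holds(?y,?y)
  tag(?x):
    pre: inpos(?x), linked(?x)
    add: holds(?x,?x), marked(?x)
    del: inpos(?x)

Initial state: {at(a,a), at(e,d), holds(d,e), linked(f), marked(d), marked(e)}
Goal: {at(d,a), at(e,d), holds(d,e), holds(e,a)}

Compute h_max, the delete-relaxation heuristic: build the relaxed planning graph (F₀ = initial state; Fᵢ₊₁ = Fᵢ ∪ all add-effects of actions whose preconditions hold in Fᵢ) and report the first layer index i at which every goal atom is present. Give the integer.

4

F0 = init (6 atoms)
F1 = F0 ∪ {holds(d,a), holds(d,c), holds(d,d), holds(d,f), holds(e,a), holds(e,c), holds(e,d), holds(e,e), holds(e,f), inpos(d), inpos(e)}  (17 atoms)
F2 = F1 ∪ {at(a,d), at(a,e), at(c,d), at(c,e), at(d,d), at(d,e), at(e,e), at(f,d), at(f,e), marked(a)}  (27 atoms)
F3 = F2 ∪ {holds(a,a), holds(a,c), holds(a,d), holds(a,e), holds(a,f), inpos(a)}  (33 atoms)
F4 = F3 ∪ {at(c,a), at(d,a), at(e,a), at(f,a)}  (37 atoms)
goal ⊆ F4  ⇒  h_max = 4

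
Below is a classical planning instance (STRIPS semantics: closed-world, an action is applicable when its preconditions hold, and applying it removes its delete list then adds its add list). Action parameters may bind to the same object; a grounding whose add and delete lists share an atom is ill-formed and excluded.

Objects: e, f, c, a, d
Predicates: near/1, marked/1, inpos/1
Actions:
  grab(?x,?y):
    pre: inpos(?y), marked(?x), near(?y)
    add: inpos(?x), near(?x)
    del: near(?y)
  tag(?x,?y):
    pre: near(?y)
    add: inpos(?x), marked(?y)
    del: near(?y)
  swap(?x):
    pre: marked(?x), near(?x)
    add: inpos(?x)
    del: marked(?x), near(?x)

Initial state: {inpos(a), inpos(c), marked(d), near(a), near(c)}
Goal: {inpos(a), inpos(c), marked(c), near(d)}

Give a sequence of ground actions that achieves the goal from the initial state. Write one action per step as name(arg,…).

grab(d,a); tag(e,c)

1. grab(d,a)  →  {inpos(a), inpos(c), inpos(d), marked(d), near(c), near(d)}
2. tag(e,c)  →  {inpos(a), inpos(c), inpos(d), inpos(e), marked(c), marked(d), near(d)}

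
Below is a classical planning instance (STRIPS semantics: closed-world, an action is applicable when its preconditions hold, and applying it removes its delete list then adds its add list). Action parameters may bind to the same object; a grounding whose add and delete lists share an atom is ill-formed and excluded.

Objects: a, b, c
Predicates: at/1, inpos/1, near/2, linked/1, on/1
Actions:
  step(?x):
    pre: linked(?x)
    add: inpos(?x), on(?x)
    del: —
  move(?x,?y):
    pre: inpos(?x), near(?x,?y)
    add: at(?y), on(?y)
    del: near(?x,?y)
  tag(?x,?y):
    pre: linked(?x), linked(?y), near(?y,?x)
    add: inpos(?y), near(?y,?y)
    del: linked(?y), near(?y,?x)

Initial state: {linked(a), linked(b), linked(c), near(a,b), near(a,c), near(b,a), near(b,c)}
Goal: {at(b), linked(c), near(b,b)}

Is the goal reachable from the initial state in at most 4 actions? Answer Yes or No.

1. step(a)  →  {inpos(a), linked(a), linked(b), linked(c), near(a,b), near(a,c), near(b,a), near(b,c), on(a)}
2. move(a,b)  →  {at(b), inpos(a), linked(a), linked(b), linked(c), near(a,c), near(b,a), near(b,c), on(a), on(b)}
3. tag(a,b)  →  {at(b), inpos(a), inpos(b), linked(a), linked(c), near(a,c), near(b,b), near(b,c), on(a), on(b)}
optimal plan length = 3; 3 ≤ 4

Yes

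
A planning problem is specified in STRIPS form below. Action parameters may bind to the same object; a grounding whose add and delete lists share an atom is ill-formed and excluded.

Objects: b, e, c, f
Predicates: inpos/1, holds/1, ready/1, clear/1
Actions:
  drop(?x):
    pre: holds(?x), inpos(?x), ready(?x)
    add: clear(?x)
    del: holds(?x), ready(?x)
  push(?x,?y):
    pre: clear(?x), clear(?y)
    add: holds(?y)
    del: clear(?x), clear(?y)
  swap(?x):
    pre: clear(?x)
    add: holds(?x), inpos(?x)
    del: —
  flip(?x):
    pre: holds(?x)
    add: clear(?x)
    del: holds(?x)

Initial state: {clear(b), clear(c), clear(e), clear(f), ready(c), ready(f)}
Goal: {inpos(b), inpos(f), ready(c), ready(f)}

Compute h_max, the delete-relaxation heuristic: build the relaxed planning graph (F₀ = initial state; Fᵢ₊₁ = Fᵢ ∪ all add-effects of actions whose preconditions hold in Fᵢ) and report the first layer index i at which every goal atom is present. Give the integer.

1

F0 = init (6 atoms)
F1 = F0 ∪ {holds(b), holds(c), holds(e), holds(f), inpos(b), inpos(c), inpos(e), inpos(f)}  (14 atoms)
goal ⊆ F1  ⇒  h_max = 1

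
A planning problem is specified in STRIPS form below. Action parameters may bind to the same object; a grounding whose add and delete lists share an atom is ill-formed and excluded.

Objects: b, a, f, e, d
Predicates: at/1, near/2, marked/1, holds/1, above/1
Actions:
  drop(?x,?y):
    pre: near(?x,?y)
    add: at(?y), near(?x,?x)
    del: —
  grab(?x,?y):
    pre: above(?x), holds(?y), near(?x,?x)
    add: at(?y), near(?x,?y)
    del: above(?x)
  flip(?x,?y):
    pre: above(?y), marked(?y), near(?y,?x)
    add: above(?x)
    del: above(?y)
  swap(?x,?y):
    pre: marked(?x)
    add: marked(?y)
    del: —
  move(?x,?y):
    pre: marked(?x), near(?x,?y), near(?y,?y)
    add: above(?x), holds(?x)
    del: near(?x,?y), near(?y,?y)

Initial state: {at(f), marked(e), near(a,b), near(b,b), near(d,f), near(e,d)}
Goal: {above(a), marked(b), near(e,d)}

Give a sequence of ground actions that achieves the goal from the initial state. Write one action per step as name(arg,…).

1. swap(e,b)  →  {at(f), marked(b), marked(e), near(a,b), near(b,b), near(d,f), near(e,d)}
2. swap(b,a)  →  {at(f), marked(a), marked(b), marked(e), near(a,b), near(b,b), near(d,f), near(e,d)}
3. move(a,b)  →  {above(a), at(f), holds(a), marked(a), marked(b), marked(e), near(d,f), near(e,d)}

swap(e,b); swap(b,a); move(a,b)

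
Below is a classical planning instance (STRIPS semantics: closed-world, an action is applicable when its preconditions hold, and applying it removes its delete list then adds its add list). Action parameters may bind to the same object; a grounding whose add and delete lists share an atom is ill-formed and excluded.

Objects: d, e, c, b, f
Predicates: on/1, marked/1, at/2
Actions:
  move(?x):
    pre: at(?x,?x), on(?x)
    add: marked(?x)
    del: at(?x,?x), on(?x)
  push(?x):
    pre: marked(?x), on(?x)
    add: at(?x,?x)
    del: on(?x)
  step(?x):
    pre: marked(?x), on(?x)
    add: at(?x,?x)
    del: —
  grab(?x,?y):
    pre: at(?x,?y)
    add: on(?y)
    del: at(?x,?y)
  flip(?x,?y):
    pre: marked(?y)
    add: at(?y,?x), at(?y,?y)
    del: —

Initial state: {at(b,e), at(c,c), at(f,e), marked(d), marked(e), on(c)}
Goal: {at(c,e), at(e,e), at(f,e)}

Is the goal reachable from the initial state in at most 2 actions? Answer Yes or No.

No

1. move(c)  →  {at(b,e), at(f,e), marked(c), marked(d), marked(e)}
2. flip(d,e)  →  {at(b,e), at(e,d), at(e,e), at(f,e), marked(c), marked(d), marked(e)}
3. flip(e,c)  →  {at(b,e), at(c,c), at(c,e), at(e,d), at(e,e), at(f,e), marked(c), marked(d), marked(e)}
optimal plan length = 3; 3 > 2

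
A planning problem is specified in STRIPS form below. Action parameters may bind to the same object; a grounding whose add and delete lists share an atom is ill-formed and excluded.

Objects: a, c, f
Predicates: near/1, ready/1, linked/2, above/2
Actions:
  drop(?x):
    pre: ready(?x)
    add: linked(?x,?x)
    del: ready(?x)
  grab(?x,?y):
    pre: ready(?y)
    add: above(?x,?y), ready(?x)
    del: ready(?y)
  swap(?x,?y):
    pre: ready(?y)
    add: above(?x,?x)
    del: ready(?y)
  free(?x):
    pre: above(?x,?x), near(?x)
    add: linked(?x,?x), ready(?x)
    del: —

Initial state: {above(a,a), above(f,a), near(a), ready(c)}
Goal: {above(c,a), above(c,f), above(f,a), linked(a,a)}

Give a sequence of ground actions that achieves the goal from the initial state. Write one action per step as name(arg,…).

grab(f,c); grab(c,f); free(a); grab(c,a)

1. grab(f,c)  →  {above(a,a), above(f,a), above(f,c), near(a), ready(f)}
2. grab(c,f)  →  {above(a,a), above(c,f), above(f,a), above(f,c), near(a), ready(c)}
3. free(a)  →  {above(a,a), above(c,f), above(f,a), above(f,c), linked(a,a), near(a), ready(a), ready(c)}
4. grab(c,a)  →  {above(a,a), above(c,a), above(c,f), above(f,a), above(f,c), linked(a,a), near(a), ready(c)}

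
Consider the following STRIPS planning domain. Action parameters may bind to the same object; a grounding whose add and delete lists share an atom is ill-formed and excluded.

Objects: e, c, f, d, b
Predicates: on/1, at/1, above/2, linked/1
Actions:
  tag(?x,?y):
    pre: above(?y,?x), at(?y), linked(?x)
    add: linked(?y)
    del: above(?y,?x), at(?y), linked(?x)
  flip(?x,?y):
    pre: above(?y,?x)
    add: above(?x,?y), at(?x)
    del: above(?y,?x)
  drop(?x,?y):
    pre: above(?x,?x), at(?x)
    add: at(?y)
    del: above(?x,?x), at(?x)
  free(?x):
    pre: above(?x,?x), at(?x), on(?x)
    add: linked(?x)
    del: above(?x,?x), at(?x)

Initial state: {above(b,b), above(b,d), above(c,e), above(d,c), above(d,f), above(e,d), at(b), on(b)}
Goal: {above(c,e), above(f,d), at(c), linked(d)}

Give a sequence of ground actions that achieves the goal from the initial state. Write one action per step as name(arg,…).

1. flip(c,d)  →  {above(b,b), above(b,d), above(c,d), above(c,e), above(d,f), above(e,d), at(b), at(c), on(b)}
2. flip(f,d)  →  {above(b,b), above(b,d), above(c,d), above(c,e), above(e,d), above(f,d), at(b), at(c), at(f), on(b)}
3. flip(d,b)  →  {above(b,b), above(c,d), above(c,e), above(d,b), above(e,d), above(f,d), at(b), at(c), at(d), at(f), on(b)}
4. free(b)  →  {above(c,d), above(c,e), above(d,b), above(e,d), above(f,d), at(c), at(d), at(f), linked(b), on(b)}
5. tag(b,d)  →  {above(c,d), above(c,e), above(e,d), above(f,d), at(c), at(f), linked(d), on(b)}

flip(c,d); flip(f,d); flip(d,b); free(b); tag(b,d)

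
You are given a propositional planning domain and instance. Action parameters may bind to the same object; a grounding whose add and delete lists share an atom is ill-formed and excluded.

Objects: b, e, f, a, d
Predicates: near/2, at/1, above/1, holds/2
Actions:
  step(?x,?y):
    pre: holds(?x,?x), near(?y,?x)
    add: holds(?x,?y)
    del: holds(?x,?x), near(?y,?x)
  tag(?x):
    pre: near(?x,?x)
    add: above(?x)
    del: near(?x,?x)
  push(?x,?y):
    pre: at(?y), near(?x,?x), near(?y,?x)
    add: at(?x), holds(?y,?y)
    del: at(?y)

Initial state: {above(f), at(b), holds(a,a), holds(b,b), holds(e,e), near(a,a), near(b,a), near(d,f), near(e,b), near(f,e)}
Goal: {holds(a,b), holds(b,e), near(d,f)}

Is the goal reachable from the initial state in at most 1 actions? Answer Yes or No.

1. step(b,e)  →  {above(f), at(b), holds(a,a), holds(b,e), holds(e,e), near(a,a), near(b,a), near(d,f), near(f,e)}
2. step(a,b)  →  {above(f), at(b), holds(a,b), holds(b,e), holds(e,e), near(a,a), near(d,f), near(f,e)}
optimal plan length = 2; 2 > 1

No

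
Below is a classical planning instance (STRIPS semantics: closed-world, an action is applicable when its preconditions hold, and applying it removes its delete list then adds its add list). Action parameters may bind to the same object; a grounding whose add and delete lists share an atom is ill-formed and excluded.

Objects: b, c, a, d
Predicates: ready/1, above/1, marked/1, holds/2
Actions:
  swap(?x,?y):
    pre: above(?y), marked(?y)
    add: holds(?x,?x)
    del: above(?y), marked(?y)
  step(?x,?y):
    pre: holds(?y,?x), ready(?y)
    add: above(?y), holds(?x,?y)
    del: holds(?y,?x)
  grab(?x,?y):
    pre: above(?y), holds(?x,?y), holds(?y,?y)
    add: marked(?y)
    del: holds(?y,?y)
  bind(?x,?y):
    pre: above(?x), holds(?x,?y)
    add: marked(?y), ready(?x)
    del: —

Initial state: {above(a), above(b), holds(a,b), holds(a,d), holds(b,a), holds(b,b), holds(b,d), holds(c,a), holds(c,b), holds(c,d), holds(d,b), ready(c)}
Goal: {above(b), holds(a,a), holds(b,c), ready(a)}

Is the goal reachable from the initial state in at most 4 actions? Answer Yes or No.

Yes

1. step(b,c)  →  {above(a), above(b), above(c), holds(a,b), holds(a,d), holds(b,a), holds(b,b), holds(b,c), holds(b,d), holds(c,a), holds(c,d), holds(d,b), ready(c)}
2. step(a,c)  →  {above(a), above(b), above(c), holds(a,b), holds(a,c), holds(a,d), holds(b,a), holds(b,b), holds(b,c), holds(b,d), holds(c,d), holds(d,b), ready(c)}
3. bind(a,c)  →  {above(a), above(b), above(c), holds(a,b), holds(a,c), holds(a,d), holds(b,a), holds(b,b), holds(b,c), holds(b,d), holds(c,d), holds(d,b), marked(c), ready(a), ready(c)}
4. swap(a,c)  →  {above(a), above(b), holds(a,a), holds(a,b), holds(a,c), holds(a,d), holds(b,a), holds(b,b), holds(b,c), holds(b,d), holds(c,d), holds(d,b), ready(a), ready(c)}
optimal plan length = 4; 4 ≤ 4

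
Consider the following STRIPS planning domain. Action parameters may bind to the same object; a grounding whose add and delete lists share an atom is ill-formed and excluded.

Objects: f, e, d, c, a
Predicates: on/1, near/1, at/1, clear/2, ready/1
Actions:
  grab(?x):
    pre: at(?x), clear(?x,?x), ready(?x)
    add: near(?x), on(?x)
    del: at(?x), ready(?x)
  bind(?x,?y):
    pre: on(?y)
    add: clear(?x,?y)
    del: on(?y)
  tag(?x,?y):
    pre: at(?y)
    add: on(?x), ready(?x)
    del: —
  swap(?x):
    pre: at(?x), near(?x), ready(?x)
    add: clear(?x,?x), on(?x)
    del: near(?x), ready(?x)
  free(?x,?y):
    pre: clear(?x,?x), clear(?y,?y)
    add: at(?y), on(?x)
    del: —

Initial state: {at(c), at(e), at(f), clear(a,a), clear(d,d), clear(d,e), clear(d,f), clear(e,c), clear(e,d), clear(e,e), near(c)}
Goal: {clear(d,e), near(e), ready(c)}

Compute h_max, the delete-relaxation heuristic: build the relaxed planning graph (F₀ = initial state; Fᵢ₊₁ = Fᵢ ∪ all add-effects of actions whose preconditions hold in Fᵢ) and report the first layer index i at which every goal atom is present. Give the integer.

F0 = init (11 atoms)
F1 = F0 ∪ {at(a), at(d), on(a), on(c), on(d), on(e), on(f), ready(a), ready(c), ready(d), ready(e), ready(f)}  (23 atoms)
F2 = F1 ∪ {clear(a,c), clear(a,d), clear(a,e), clear(a,f), clear(c,a), clear(c,c), clear(c,d), clear(c,e), clear(c,f), clear(d,a), clear(d,c), clear(e,a), clear(e,f), clear(f,a), clear(f,c), clear(f,d), clear(f,e), clear(f,f), near(a), near(d), near(e)}  (44 atoms)
goal ⊆ F2  ⇒  h_max = 2

2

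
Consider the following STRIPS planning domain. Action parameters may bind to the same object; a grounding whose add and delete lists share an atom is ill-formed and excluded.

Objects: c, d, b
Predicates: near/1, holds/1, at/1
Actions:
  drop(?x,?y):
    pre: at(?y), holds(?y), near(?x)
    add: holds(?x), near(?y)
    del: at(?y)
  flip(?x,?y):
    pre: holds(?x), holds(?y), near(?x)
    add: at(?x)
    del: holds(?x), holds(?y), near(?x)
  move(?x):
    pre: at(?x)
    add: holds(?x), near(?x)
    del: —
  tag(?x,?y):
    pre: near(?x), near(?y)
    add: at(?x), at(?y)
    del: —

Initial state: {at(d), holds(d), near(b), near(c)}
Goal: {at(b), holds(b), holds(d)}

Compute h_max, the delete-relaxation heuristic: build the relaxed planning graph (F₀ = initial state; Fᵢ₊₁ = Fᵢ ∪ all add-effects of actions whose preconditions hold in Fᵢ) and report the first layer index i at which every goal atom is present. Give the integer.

F0 = init (4 atoms)
F1 = F0 ∪ {at(b), at(c), holds(b), holds(c), near(d)}  (9 atoms)
goal ⊆ F1  ⇒  h_max = 1

1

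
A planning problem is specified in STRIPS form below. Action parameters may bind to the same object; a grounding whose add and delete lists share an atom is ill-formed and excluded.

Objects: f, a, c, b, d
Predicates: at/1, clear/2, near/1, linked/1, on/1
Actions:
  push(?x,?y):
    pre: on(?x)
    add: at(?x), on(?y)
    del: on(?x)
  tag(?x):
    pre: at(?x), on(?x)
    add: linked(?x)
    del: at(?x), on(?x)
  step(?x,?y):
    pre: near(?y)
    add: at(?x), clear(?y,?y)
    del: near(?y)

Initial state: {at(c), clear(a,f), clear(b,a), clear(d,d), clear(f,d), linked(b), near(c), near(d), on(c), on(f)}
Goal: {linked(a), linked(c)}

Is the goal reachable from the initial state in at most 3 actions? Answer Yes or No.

No

1. push(f,a)  →  {at(c), at(f), clear(a,f), clear(b,a), clear(d,d), clear(f,d), linked(b), near(c), near(d), on(a), on(c)}
2. tag(c)  →  {at(f), clear(a,f), clear(b,a), clear(d,d), clear(f,d), linked(b), linked(c), near(c), near(d), on(a)}
3. step(a,c)  →  {at(a), at(f), clear(a,f), clear(b,a), clear(c,c), clear(d,d), clear(f,d), linked(b), linked(c), near(d), on(a)}
4. tag(a)  →  {at(f), clear(a,f), clear(b,a), clear(c,c), clear(d,d), clear(f,d), linked(a), linked(b), linked(c), near(d)}
optimal plan length = 4; 4 > 3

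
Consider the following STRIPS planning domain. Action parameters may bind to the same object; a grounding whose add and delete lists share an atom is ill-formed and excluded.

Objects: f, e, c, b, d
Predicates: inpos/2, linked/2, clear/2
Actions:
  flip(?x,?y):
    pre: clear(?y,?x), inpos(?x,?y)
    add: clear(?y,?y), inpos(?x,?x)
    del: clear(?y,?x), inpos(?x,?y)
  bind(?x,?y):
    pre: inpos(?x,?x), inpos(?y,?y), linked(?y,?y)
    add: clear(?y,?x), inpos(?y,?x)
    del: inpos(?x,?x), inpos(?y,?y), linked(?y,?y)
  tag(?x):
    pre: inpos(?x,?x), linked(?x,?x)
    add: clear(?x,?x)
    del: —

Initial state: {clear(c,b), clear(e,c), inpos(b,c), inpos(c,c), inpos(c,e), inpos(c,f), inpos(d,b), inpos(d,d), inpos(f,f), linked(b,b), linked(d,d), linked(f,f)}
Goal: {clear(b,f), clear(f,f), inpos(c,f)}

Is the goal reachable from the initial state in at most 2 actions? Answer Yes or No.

1. flip(b,c)  →  {clear(c,c), clear(e,c), inpos(b,b), inpos(c,c), inpos(c,e), inpos(c,f), inpos(d,b), inpos(d,d), inpos(f,f), linked(b,b), linked(d,d), linked(f,f)}
2. tag(f)  →  {clear(c,c), clear(e,c), clear(f,f), inpos(b,b), inpos(c,c), inpos(c,e), inpos(c,f), inpos(d,b), inpos(d,d), inpos(f,f), linked(b,b), linked(d,d), linked(f,f)}
3. bind(f,b)  →  {clear(b,f), clear(c,c), clear(e,c), clear(f,f), inpos(b,f), inpos(c,c), inpos(c,e), inpos(c,f), inpos(d,b), inpos(d,d), linked(d,d), linked(f,f)}
optimal plan length = 3; 3 > 2

No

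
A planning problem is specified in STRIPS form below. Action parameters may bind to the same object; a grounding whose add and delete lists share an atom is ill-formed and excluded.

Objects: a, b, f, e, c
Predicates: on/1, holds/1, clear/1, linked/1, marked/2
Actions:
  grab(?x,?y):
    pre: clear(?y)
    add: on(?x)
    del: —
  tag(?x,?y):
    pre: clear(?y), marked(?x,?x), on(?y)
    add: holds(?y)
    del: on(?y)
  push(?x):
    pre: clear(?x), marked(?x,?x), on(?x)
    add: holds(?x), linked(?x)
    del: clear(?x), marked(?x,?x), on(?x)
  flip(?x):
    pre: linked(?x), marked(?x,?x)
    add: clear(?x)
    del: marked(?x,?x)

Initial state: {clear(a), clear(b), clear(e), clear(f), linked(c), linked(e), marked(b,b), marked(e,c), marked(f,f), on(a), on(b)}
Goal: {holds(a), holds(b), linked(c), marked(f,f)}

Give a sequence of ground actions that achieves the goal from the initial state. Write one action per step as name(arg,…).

tag(b,a); tag(b,b)

1. tag(b,a)  →  {clear(a), clear(b), clear(e), clear(f), holds(a), linked(c), linked(e), marked(b,b), marked(e,c), marked(f,f), on(b)}
2. tag(b,b)  →  {clear(a), clear(b), clear(e), clear(f), holds(a), holds(b), linked(c), linked(e), marked(b,b), marked(e,c), marked(f,f)}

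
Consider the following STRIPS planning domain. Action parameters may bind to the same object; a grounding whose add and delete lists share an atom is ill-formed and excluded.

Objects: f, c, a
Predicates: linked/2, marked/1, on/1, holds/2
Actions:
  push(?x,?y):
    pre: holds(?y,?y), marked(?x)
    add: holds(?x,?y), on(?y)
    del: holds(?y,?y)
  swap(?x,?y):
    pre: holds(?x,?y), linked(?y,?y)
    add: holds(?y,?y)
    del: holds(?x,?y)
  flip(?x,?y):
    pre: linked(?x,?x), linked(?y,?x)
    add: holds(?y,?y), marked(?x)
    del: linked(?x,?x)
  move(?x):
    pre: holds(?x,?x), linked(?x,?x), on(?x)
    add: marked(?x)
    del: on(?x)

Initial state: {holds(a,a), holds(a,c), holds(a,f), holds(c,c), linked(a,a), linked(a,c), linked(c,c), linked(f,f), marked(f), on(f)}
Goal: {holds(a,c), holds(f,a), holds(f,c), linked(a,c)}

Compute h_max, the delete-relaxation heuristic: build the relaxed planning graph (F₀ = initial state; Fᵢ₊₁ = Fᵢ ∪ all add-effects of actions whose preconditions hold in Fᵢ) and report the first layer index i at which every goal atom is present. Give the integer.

F0 = init (10 atoms)
F1 = F0 ∪ {holds(f,a), holds(f,c), holds(f,f), marked(a), marked(c), on(a), on(c)}  (17 atoms)
goal ⊆ F1  ⇒  h_max = 1

1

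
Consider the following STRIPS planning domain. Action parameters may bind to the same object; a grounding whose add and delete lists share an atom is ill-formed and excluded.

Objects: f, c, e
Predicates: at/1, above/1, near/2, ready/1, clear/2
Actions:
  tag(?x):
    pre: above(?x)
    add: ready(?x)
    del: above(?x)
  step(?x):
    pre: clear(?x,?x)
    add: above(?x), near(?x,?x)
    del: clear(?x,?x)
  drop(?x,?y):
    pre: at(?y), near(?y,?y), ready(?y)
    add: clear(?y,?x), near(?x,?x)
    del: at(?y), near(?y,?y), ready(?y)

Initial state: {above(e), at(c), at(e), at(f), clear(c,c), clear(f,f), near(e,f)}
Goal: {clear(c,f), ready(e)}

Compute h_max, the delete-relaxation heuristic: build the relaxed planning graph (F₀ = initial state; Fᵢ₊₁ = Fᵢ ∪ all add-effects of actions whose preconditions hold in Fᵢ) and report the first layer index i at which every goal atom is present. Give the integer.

F0 = init (7 atoms)
F1 = F0 ∪ {above(c), above(f), near(c,c), near(f,f), ready(e)}  (12 atoms)
F2 = F1 ∪ {ready(c), ready(f)}  (14 atoms)
F3 = F2 ∪ {clear(c,e), clear(c,f), clear(f,c), clear(f,e), near(e,e)}  (19 atoms)
goal ⊆ F3  ⇒  h_max = 3

3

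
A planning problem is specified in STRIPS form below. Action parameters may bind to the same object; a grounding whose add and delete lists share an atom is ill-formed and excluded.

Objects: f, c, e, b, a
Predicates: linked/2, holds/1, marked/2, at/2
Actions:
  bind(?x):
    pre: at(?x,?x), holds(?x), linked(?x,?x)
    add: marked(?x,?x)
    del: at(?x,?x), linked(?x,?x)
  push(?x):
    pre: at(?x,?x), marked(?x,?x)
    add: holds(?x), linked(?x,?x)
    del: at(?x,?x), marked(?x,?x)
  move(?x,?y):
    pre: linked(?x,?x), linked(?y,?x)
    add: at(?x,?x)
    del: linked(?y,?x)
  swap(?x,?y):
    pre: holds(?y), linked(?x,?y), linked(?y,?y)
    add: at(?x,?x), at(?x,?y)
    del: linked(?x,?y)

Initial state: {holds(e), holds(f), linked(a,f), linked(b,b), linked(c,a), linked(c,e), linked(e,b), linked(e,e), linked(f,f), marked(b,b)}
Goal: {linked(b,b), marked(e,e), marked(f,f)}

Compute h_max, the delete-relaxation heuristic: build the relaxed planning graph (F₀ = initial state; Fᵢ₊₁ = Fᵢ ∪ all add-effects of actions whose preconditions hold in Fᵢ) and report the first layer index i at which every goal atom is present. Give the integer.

F0 = init (10 atoms)
F1 = F0 ∪ {at(a,a), at(a,f), at(b,b), at(c,c), at(c,e), at(e,e), at(f,f)}  (17 atoms)
F2 = F1 ∪ {holds(b), marked(e,e), marked(f,f)}  (20 atoms)
goal ⊆ F2  ⇒  h_max = 2

2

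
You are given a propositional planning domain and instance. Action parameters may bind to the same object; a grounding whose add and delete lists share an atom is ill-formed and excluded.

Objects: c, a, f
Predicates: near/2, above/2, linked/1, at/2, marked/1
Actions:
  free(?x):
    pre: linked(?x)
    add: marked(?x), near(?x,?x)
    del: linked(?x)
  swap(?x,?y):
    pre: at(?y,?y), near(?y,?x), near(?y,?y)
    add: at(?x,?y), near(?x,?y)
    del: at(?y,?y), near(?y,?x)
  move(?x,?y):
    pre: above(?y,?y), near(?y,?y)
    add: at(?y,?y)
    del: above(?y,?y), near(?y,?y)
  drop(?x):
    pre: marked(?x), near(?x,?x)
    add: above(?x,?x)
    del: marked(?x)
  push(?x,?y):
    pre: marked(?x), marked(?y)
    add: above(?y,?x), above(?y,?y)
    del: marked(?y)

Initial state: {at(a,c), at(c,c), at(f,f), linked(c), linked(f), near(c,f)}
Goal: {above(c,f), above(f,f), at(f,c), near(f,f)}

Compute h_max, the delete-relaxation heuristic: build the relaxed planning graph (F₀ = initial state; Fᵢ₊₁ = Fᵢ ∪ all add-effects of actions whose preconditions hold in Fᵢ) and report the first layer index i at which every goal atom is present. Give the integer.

2

F0 = init (6 atoms)
F1 = F0 ∪ {marked(c), marked(f), near(c,c), near(f,f)}  (10 atoms)
F2 = F1 ∪ {above(c,c), above(c,f), above(f,c), above(f,f), at(f,c), near(f,c)}  (16 atoms)
goal ⊆ F2  ⇒  h_max = 2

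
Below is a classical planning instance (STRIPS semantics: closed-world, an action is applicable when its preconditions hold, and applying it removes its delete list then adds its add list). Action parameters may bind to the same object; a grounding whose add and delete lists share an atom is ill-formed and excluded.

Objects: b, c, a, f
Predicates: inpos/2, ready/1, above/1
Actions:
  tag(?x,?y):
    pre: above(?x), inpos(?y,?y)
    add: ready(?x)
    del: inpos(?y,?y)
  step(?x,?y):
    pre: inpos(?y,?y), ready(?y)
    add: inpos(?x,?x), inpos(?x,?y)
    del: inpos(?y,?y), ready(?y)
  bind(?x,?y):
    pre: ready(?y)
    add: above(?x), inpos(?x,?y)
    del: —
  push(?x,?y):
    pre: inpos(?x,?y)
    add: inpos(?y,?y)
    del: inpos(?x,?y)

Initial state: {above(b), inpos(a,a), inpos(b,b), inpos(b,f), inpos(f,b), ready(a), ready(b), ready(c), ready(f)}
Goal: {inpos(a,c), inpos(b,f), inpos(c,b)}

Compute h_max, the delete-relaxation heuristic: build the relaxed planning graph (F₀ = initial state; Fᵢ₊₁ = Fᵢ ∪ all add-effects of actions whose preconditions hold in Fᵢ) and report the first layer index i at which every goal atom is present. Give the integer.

F0 = init (9 atoms)
F1 = F0 ∪ {above(a), above(c), above(f), inpos(a,b), inpos(a,c), inpos(a,f), inpos(b,a), inpos(b,c), inpos(c,a), inpos(c,b), inpos(c,c), inpos(c,f), inpos(f,a), inpos(f,c), inpos(f,f)}  (24 atoms)
goal ⊆ F1  ⇒  h_max = 1

1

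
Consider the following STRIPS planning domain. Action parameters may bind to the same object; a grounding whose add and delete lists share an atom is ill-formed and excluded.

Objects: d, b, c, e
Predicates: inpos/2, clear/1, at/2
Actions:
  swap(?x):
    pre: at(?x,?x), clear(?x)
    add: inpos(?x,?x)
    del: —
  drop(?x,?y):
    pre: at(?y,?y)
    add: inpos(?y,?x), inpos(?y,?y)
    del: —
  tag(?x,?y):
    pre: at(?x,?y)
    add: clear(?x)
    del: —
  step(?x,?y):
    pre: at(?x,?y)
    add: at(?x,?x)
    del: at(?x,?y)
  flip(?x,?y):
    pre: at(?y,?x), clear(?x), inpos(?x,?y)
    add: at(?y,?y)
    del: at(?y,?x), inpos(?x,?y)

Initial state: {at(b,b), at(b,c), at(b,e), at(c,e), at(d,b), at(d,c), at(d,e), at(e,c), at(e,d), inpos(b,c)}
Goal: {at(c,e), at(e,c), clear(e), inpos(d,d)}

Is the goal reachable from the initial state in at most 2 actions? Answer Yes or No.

No

1. tag(e,d)  →  {at(b,b), at(b,c), at(b,e), at(c,e), at(d,b), at(d,c), at(d,e), at(e,c), at(e,d), clear(e), inpos(b,c)}
2. step(d,b)  →  {at(b,b), at(b,c), at(b,e), at(c,e), at(d,c), at(d,d), at(d,e), at(e,c), at(e,d), clear(e), inpos(b,c)}
3. drop(d,d)  →  {at(b,b), at(b,c), at(b,e), at(c,e), at(d,c), at(d,d), at(d,e), at(e,c), at(e,d), clear(e), inpos(b,c), inpos(d,d)}
optimal plan length = 3; 3 > 2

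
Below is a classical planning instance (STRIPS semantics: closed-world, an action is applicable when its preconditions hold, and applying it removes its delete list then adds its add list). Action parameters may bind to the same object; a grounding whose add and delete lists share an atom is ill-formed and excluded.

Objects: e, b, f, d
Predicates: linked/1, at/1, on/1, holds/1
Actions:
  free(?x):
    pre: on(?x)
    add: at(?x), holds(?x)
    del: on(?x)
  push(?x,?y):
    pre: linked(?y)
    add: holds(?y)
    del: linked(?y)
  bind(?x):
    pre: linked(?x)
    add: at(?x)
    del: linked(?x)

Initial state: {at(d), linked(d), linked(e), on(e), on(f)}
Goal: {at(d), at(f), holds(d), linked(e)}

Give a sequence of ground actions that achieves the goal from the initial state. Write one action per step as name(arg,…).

1. free(f)  →  {at(d), at(f), holds(f), linked(d), linked(e), on(e)}
2. push(e,d)  →  {at(d), at(f), holds(d), holds(f), linked(e), on(e)}

free(f); push(e,d)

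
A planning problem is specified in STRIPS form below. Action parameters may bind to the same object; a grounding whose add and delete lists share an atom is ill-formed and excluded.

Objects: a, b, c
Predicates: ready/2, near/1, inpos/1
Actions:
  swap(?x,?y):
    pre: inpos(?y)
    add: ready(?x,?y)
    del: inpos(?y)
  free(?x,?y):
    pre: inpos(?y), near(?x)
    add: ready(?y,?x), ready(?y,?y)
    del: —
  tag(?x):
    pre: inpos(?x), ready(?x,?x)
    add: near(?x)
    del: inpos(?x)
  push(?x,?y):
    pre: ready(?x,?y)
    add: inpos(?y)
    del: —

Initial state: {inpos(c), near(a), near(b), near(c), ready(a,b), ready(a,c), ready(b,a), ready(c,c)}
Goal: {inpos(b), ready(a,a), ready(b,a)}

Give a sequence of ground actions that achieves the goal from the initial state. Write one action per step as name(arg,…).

push(a,b); push(b,a); swap(a,a)

1. push(a,b)  →  {inpos(b), inpos(c), near(a), near(b), near(c), ready(a,b), ready(a,c), ready(b,a), ready(c,c)}
2. push(b,a)  →  {inpos(a), inpos(b), inpos(c), near(a), near(b), near(c), ready(a,b), ready(a,c), ready(b,a), ready(c,c)}
3. swap(a,a)  →  {inpos(b), inpos(c), near(a), near(b), near(c), ready(a,a), ready(a,b), ready(a,c), ready(b,a), ready(c,c)}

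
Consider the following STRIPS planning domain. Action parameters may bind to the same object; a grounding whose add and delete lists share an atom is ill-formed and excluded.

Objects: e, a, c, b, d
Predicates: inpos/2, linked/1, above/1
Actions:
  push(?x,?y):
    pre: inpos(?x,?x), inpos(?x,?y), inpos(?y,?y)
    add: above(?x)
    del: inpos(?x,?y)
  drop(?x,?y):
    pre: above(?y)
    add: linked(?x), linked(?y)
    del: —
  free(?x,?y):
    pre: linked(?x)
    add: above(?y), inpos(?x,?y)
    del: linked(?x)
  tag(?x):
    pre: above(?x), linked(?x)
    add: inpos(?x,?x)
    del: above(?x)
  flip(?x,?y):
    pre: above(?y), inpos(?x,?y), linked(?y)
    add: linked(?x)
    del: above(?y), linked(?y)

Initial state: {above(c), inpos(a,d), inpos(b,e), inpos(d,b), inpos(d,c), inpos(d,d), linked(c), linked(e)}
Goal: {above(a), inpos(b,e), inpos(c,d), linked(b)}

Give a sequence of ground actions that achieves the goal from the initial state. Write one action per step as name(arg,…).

drop(b,c); free(e,a); free(c,d)

1. drop(b,c)  →  {above(c), inpos(a,d), inpos(b,e), inpos(d,b), inpos(d,c), inpos(d,d), linked(b), linked(c), linked(e)}
2. free(e,a)  →  {above(a), above(c), inpos(a,d), inpos(b,e), inpos(d,b), inpos(d,c), inpos(d,d), inpos(e,a), linked(b), linked(c)}
3. free(c,d)  →  {above(a), above(c), above(d), inpos(a,d), inpos(b,e), inpos(c,d), inpos(d,b), inpos(d,c), inpos(d,d), inpos(e,a), linked(b)}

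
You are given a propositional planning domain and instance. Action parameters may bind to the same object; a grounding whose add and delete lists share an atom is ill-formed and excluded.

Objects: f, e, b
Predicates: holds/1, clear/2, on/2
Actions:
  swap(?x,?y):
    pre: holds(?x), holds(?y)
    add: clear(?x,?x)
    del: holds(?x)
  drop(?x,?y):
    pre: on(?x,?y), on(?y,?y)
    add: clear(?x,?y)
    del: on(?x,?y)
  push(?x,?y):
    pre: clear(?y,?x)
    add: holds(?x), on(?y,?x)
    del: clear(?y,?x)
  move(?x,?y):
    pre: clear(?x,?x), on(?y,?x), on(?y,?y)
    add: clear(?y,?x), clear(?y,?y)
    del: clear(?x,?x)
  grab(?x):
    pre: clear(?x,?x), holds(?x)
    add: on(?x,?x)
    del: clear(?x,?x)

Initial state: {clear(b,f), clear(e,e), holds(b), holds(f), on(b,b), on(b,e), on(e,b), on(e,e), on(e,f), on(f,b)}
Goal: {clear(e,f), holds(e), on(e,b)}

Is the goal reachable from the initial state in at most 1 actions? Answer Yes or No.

1. swap(f,f)  →  {clear(b,f), clear(e,e), clear(f,f), holds(b), on(b,b), on(b,e), on(e,b), on(e,e), on(e,f), on(f,b)}
2. push(e,e)  →  {clear(b,f), clear(f,f), holds(b), holds(e), on(b,b), on(b,e), on(e,b), on(e,e), on(e,f), on(f,b)}
3. move(f,e)  →  {clear(b,f), clear(e,e), clear(e,f), holds(b), holds(e), on(b,b), on(b,e), on(e,b), on(e,e), on(e,f), on(f,b)}
optimal plan length = 3; 3 > 1

No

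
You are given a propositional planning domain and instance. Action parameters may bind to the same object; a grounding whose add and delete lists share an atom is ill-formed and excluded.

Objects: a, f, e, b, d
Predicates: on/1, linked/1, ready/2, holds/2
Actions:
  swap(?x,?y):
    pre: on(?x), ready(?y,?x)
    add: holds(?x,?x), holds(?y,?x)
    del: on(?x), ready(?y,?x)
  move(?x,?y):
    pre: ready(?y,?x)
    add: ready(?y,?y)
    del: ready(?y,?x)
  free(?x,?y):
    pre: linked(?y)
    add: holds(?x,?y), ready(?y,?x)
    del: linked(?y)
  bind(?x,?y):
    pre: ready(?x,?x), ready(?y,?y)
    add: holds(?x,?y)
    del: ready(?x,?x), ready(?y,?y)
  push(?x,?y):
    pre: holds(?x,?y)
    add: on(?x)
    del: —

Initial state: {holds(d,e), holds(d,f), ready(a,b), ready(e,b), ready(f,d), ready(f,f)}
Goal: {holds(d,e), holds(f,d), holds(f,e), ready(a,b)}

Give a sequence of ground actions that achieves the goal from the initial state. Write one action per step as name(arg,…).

move(b,e); bind(f,e); push(d,f); swap(d,f)

1. move(b,e)  →  {holds(d,e), holds(d,f), ready(a,b), ready(e,e), ready(f,d), ready(f,f)}
2. bind(f,e)  →  {holds(d,e), holds(d,f), holds(f,e), ready(a,b), ready(f,d)}
3. push(d,f)  →  {holds(d,e), holds(d,f), holds(f,e), on(d), ready(a,b), ready(f,d)}
4. swap(d,f)  →  {holds(d,d), holds(d,e), holds(d,f), holds(f,d), holds(f,e), ready(a,b)}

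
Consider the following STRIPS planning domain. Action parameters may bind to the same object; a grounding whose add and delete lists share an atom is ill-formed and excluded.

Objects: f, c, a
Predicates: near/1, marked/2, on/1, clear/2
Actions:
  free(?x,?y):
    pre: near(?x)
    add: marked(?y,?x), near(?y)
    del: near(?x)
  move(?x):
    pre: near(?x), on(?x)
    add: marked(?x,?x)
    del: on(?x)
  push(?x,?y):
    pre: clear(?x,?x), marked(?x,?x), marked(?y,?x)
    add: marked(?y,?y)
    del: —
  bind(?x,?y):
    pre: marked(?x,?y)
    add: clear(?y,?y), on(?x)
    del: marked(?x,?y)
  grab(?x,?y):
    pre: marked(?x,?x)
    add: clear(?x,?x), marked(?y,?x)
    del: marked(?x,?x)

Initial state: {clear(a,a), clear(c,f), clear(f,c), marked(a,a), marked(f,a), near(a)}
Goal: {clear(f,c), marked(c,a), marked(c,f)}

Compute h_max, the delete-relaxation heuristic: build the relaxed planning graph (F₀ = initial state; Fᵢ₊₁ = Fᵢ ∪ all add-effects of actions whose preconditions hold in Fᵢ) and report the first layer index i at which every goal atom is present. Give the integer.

F0 = init (6 atoms)
F1 = F0 ∪ {marked(c,a), marked(f,f), near(c), near(f), on(a), on(f)}  (12 atoms)
F2 = F1 ∪ {clear(f,f), marked(a,c), marked(a,f), marked(c,c), marked(c,f), marked(f,c), on(c)}  (19 atoms)
goal ⊆ F2  ⇒  h_max = 2

2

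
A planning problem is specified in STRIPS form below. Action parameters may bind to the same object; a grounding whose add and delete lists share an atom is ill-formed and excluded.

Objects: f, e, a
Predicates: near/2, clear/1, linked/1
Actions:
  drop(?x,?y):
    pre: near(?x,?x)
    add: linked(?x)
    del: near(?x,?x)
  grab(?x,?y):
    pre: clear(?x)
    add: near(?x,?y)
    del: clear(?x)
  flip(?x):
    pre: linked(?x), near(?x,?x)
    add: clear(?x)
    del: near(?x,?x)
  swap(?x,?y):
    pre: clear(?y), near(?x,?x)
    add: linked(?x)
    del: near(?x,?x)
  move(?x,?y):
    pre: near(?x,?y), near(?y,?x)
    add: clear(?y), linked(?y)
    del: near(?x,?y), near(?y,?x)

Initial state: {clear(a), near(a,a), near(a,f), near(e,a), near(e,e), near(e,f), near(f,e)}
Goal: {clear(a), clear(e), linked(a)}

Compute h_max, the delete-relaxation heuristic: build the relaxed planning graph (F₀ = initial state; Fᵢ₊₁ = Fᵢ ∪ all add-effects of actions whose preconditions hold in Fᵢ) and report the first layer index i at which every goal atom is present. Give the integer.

1

F0 = init (7 atoms)
F1 = F0 ∪ {clear(e), clear(f), linked(a), linked(e), linked(f), near(a,e)}  (13 atoms)
goal ⊆ F1  ⇒  h_max = 1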